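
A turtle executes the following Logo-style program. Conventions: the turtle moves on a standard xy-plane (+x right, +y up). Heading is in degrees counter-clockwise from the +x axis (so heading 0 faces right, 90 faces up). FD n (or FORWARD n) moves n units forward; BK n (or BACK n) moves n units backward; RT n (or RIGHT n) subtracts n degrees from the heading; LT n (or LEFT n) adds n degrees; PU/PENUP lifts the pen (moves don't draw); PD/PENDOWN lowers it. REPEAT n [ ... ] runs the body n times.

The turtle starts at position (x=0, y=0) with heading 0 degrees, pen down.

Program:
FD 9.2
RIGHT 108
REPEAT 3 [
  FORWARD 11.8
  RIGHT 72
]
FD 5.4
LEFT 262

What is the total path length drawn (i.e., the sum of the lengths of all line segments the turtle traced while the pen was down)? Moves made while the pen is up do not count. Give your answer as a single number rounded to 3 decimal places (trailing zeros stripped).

Executing turtle program step by step:
Start: pos=(0,0), heading=0, pen down
FD 9.2: (0,0) -> (9.2,0) [heading=0, draw]
RT 108: heading 0 -> 252
REPEAT 3 [
  -- iteration 1/3 --
  FD 11.8: (9.2,0) -> (5.554,-11.222) [heading=252, draw]
  RT 72: heading 252 -> 180
  -- iteration 2/3 --
  FD 11.8: (5.554,-11.222) -> (-6.246,-11.222) [heading=180, draw]
  RT 72: heading 180 -> 108
  -- iteration 3/3 --
  FD 11.8: (-6.246,-11.222) -> (-9.893,0) [heading=108, draw]
  RT 72: heading 108 -> 36
]
FD 5.4: (-9.893,0) -> (-5.524,3.174) [heading=36, draw]
LT 262: heading 36 -> 298
Final: pos=(-5.524,3.174), heading=298, 5 segment(s) drawn

Segment lengths:
  seg 1: (0,0) -> (9.2,0), length = 9.2
  seg 2: (9.2,0) -> (5.554,-11.222), length = 11.8
  seg 3: (5.554,-11.222) -> (-6.246,-11.222), length = 11.8
  seg 4: (-6.246,-11.222) -> (-9.893,0), length = 11.8
  seg 5: (-9.893,0) -> (-5.524,3.174), length = 5.4
Total = 50

Answer: 50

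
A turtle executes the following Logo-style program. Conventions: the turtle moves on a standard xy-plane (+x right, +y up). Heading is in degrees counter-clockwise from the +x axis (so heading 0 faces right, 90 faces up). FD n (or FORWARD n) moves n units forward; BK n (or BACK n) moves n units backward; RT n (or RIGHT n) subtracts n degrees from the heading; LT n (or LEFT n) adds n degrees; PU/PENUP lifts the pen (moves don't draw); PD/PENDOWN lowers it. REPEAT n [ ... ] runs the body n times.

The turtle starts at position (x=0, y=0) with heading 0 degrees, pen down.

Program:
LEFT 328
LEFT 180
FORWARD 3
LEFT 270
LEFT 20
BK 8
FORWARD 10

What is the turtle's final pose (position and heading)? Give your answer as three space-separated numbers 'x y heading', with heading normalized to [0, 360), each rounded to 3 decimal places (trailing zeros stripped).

Answer: -2.128 3.546 78

Derivation:
Executing turtle program step by step:
Start: pos=(0,0), heading=0, pen down
LT 328: heading 0 -> 328
LT 180: heading 328 -> 148
FD 3: (0,0) -> (-2.544,1.59) [heading=148, draw]
LT 270: heading 148 -> 58
LT 20: heading 58 -> 78
BK 8: (-2.544,1.59) -> (-4.207,-6.235) [heading=78, draw]
FD 10: (-4.207,-6.235) -> (-2.128,3.546) [heading=78, draw]
Final: pos=(-2.128,3.546), heading=78, 3 segment(s) drawn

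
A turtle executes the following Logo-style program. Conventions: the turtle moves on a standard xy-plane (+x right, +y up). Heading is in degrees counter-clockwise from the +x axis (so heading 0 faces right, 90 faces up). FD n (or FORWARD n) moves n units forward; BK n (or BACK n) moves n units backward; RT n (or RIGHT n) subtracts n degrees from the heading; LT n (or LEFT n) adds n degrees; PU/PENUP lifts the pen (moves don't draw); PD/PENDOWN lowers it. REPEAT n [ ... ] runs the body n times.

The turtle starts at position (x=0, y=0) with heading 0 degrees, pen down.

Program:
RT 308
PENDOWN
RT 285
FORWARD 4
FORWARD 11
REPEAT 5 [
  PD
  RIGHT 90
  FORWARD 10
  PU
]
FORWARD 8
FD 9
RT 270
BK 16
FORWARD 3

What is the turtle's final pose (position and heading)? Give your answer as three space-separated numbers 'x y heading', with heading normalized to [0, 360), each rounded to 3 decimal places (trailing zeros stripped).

Answer: 20.36 17.846 127

Derivation:
Executing turtle program step by step:
Start: pos=(0,0), heading=0, pen down
RT 308: heading 0 -> 52
PD: pen down
RT 285: heading 52 -> 127
FD 4: (0,0) -> (-2.407,3.195) [heading=127, draw]
FD 11: (-2.407,3.195) -> (-9.027,11.98) [heading=127, draw]
REPEAT 5 [
  -- iteration 1/5 --
  PD: pen down
  RT 90: heading 127 -> 37
  FD 10: (-9.027,11.98) -> (-1.041,17.998) [heading=37, draw]
  PU: pen up
  -- iteration 2/5 --
  PD: pen down
  RT 90: heading 37 -> 307
  FD 10: (-1.041,17.998) -> (4.977,10.011) [heading=307, draw]
  PU: pen up
  -- iteration 3/5 --
  PD: pen down
  RT 90: heading 307 -> 217
  FD 10: (4.977,10.011) -> (-3.009,3.993) [heading=217, draw]
  PU: pen up
  -- iteration 4/5 --
  PD: pen down
  RT 90: heading 217 -> 127
  FD 10: (-3.009,3.993) -> (-9.027,11.98) [heading=127, draw]
  PU: pen up
  -- iteration 5/5 --
  PD: pen down
  RT 90: heading 127 -> 37
  FD 10: (-9.027,11.98) -> (-1.041,17.998) [heading=37, draw]
  PU: pen up
]
FD 8: (-1.041,17.998) -> (5.348,22.812) [heading=37, move]
FD 9: (5.348,22.812) -> (12.536,28.229) [heading=37, move]
RT 270: heading 37 -> 127
BK 16: (12.536,28.229) -> (22.165,15.45) [heading=127, move]
FD 3: (22.165,15.45) -> (20.36,17.846) [heading=127, move]
Final: pos=(20.36,17.846), heading=127, 7 segment(s) drawn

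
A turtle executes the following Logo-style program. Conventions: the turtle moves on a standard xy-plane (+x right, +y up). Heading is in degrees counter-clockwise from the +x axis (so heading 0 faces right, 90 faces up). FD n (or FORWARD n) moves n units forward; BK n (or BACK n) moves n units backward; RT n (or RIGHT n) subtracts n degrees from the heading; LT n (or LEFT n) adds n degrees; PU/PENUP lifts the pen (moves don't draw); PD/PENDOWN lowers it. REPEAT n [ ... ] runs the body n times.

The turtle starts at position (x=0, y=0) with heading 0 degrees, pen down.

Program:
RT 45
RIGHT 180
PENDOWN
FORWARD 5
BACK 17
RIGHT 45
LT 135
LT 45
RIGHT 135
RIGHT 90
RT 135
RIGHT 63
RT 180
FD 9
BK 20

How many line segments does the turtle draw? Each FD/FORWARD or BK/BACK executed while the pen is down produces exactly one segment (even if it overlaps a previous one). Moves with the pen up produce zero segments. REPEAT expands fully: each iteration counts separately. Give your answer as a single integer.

Answer: 4

Derivation:
Executing turtle program step by step:
Start: pos=(0,0), heading=0, pen down
RT 45: heading 0 -> 315
RT 180: heading 315 -> 135
PD: pen down
FD 5: (0,0) -> (-3.536,3.536) [heading=135, draw]
BK 17: (-3.536,3.536) -> (8.485,-8.485) [heading=135, draw]
RT 45: heading 135 -> 90
LT 135: heading 90 -> 225
LT 45: heading 225 -> 270
RT 135: heading 270 -> 135
RT 90: heading 135 -> 45
RT 135: heading 45 -> 270
RT 63: heading 270 -> 207
RT 180: heading 207 -> 27
FD 9: (8.485,-8.485) -> (16.504,-4.399) [heading=27, draw]
BK 20: (16.504,-4.399) -> (-1.316,-13.479) [heading=27, draw]
Final: pos=(-1.316,-13.479), heading=27, 4 segment(s) drawn
Segments drawn: 4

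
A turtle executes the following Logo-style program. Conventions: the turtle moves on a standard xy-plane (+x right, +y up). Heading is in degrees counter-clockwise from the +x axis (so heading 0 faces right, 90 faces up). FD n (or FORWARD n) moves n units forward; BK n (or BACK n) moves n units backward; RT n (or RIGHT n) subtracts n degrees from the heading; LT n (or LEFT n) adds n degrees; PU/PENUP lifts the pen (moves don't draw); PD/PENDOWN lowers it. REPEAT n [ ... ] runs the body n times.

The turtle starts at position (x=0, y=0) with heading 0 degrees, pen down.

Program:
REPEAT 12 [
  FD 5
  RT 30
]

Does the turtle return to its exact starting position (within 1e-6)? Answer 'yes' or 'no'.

Executing turtle program step by step:
Start: pos=(0,0), heading=0, pen down
REPEAT 12 [
  -- iteration 1/12 --
  FD 5: (0,0) -> (5,0) [heading=0, draw]
  RT 30: heading 0 -> 330
  -- iteration 2/12 --
  FD 5: (5,0) -> (9.33,-2.5) [heading=330, draw]
  RT 30: heading 330 -> 300
  -- iteration 3/12 --
  FD 5: (9.33,-2.5) -> (11.83,-6.83) [heading=300, draw]
  RT 30: heading 300 -> 270
  -- iteration 4/12 --
  FD 5: (11.83,-6.83) -> (11.83,-11.83) [heading=270, draw]
  RT 30: heading 270 -> 240
  -- iteration 5/12 --
  FD 5: (11.83,-11.83) -> (9.33,-16.16) [heading=240, draw]
  RT 30: heading 240 -> 210
  -- iteration 6/12 --
  FD 5: (9.33,-16.16) -> (5,-18.66) [heading=210, draw]
  RT 30: heading 210 -> 180
  -- iteration 7/12 --
  FD 5: (5,-18.66) -> (0,-18.66) [heading=180, draw]
  RT 30: heading 180 -> 150
  -- iteration 8/12 --
  FD 5: (0,-18.66) -> (-4.33,-16.16) [heading=150, draw]
  RT 30: heading 150 -> 120
  -- iteration 9/12 --
  FD 5: (-4.33,-16.16) -> (-6.83,-11.83) [heading=120, draw]
  RT 30: heading 120 -> 90
  -- iteration 10/12 --
  FD 5: (-6.83,-11.83) -> (-6.83,-6.83) [heading=90, draw]
  RT 30: heading 90 -> 60
  -- iteration 11/12 --
  FD 5: (-6.83,-6.83) -> (-4.33,-2.5) [heading=60, draw]
  RT 30: heading 60 -> 30
  -- iteration 12/12 --
  FD 5: (-4.33,-2.5) -> (0,0) [heading=30, draw]
  RT 30: heading 30 -> 0
]
Final: pos=(0,0), heading=0, 12 segment(s) drawn

Start position: (0, 0)
Final position: (0, 0)
Distance = 0; < 1e-6 -> CLOSED

Answer: yes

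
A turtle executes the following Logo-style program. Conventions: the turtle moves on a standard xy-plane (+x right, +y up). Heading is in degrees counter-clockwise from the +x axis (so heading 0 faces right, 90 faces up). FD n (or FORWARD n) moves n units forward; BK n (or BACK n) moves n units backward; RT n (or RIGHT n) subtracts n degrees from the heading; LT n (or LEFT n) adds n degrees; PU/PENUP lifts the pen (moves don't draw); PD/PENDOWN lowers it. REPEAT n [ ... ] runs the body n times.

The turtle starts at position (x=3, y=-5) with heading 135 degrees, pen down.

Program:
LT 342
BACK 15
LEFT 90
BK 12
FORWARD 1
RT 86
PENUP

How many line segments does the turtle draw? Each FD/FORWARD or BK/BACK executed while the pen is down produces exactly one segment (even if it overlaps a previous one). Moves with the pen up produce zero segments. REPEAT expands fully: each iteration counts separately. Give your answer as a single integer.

Executing turtle program step by step:
Start: pos=(3,-5), heading=135, pen down
LT 342: heading 135 -> 117
BK 15: (3,-5) -> (9.81,-18.365) [heading=117, draw]
LT 90: heading 117 -> 207
BK 12: (9.81,-18.365) -> (20.502,-12.917) [heading=207, draw]
FD 1: (20.502,-12.917) -> (19.611,-13.371) [heading=207, draw]
RT 86: heading 207 -> 121
PU: pen up
Final: pos=(19.611,-13.371), heading=121, 3 segment(s) drawn
Segments drawn: 3

Answer: 3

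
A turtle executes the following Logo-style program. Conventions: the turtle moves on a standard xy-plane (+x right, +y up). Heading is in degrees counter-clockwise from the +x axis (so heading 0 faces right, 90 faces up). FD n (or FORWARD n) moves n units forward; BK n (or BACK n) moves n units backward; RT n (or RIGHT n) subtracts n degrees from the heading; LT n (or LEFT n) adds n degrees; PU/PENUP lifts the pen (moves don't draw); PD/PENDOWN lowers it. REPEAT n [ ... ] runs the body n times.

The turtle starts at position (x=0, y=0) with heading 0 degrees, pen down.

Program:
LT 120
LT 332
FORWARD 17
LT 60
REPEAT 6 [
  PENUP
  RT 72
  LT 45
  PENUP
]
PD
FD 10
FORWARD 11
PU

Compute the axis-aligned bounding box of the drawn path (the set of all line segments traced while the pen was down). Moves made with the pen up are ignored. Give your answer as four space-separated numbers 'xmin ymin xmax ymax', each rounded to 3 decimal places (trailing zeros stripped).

Executing turtle program step by step:
Start: pos=(0,0), heading=0, pen down
LT 120: heading 0 -> 120
LT 332: heading 120 -> 92
FD 17: (0,0) -> (-0.593,16.99) [heading=92, draw]
LT 60: heading 92 -> 152
REPEAT 6 [
  -- iteration 1/6 --
  PU: pen up
  RT 72: heading 152 -> 80
  LT 45: heading 80 -> 125
  PU: pen up
  -- iteration 2/6 --
  PU: pen up
  RT 72: heading 125 -> 53
  LT 45: heading 53 -> 98
  PU: pen up
  -- iteration 3/6 --
  PU: pen up
  RT 72: heading 98 -> 26
  LT 45: heading 26 -> 71
  PU: pen up
  -- iteration 4/6 --
  PU: pen up
  RT 72: heading 71 -> 359
  LT 45: heading 359 -> 44
  PU: pen up
  -- iteration 5/6 --
  PU: pen up
  RT 72: heading 44 -> 332
  LT 45: heading 332 -> 17
  PU: pen up
  -- iteration 6/6 --
  PU: pen up
  RT 72: heading 17 -> 305
  LT 45: heading 305 -> 350
  PU: pen up
]
PD: pen down
FD 10: (-0.593,16.99) -> (9.255,15.253) [heading=350, draw]
FD 11: (9.255,15.253) -> (20.088,13.343) [heading=350, draw]
PU: pen up
Final: pos=(20.088,13.343), heading=350, 3 segment(s) drawn

Segment endpoints: x in {-0.593, 0, 9.255, 20.088}, y in {0, 13.343, 15.253, 16.99}
xmin=-0.593, ymin=0, xmax=20.088, ymax=16.99

Answer: -0.593 0 20.088 16.99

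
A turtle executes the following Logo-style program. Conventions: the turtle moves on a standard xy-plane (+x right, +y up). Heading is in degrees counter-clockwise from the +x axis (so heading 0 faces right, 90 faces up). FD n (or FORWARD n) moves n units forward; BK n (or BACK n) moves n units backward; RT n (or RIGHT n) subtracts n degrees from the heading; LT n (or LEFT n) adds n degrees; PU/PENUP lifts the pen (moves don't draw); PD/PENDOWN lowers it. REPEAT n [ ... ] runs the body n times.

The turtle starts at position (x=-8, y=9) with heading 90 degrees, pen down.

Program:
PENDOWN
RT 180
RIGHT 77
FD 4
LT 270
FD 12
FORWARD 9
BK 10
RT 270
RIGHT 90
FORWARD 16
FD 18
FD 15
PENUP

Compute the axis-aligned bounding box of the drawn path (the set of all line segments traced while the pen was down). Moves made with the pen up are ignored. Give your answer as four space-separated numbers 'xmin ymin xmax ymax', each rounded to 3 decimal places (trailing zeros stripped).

Executing turtle program step by step:
Start: pos=(-8,9), heading=90, pen down
PD: pen down
RT 180: heading 90 -> 270
RT 77: heading 270 -> 193
FD 4: (-8,9) -> (-11.897,8.1) [heading=193, draw]
LT 270: heading 193 -> 103
FD 12: (-11.897,8.1) -> (-14.597,19.793) [heading=103, draw]
FD 9: (-14.597,19.793) -> (-16.621,28.562) [heading=103, draw]
BK 10: (-16.621,28.562) -> (-14.372,18.818) [heading=103, draw]
RT 270: heading 103 -> 193
RT 90: heading 193 -> 103
FD 16: (-14.372,18.818) -> (-17.971,34.408) [heading=103, draw]
FD 18: (-17.971,34.408) -> (-22.02,51.947) [heading=103, draw]
FD 15: (-22.02,51.947) -> (-25.395,66.562) [heading=103, draw]
PU: pen up
Final: pos=(-25.395,66.562), heading=103, 7 segment(s) drawn

Segment endpoints: x in {-25.395, -22.02, -17.971, -16.621, -14.597, -14.372, -11.897, -8}, y in {8.1, 9, 18.818, 19.793, 28.562, 34.408, 51.947, 66.562}
xmin=-25.395, ymin=8.1, xmax=-8, ymax=66.562

Answer: -25.395 8.1 -8 66.562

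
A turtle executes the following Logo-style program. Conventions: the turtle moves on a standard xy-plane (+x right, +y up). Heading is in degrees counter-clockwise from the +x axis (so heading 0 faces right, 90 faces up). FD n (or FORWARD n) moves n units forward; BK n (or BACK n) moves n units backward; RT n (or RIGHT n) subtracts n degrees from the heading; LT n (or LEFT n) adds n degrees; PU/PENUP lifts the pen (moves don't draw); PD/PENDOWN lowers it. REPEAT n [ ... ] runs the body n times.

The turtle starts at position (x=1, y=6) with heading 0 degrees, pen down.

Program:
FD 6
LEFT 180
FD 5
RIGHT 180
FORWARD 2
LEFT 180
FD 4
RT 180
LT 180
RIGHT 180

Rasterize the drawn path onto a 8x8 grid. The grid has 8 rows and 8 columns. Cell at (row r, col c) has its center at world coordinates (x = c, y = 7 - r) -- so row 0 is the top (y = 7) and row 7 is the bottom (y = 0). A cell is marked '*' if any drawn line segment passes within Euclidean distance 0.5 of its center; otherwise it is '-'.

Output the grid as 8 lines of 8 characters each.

Answer: --------
********
--------
--------
--------
--------
--------
--------

Derivation:
Segment 0: (1,6) -> (7,6)
Segment 1: (7,6) -> (2,6)
Segment 2: (2,6) -> (4,6)
Segment 3: (4,6) -> (0,6)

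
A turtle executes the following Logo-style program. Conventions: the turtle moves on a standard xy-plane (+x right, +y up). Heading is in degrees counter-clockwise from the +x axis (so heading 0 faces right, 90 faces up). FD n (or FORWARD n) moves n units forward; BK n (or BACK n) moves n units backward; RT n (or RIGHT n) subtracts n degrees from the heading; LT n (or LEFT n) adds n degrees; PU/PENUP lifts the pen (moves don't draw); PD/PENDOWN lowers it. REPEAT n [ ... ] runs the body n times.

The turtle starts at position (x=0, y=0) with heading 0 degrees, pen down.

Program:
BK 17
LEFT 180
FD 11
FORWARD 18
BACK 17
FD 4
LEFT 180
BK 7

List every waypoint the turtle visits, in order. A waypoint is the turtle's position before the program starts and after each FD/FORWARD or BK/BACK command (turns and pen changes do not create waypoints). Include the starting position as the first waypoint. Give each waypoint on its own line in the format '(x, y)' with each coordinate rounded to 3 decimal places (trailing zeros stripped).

Answer: (0, 0)
(-17, 0)
(-28, 0)
(-46, 0)
(-29, 0)
(-33, 0)
(-40, 0)

Derivation:
Executing turtle program step by step:
Start: pos=(0,0), heading=0, pen down
BK 17: (0,0) -> (-17,0) [heading=0, draw]
LT 180: heading 0 -> 180
FD 11: (-17,0) -> (-28,0) [heading=180, draw]
FD 18: (-28,0) -> (-46,0) [heading=180, draw]
BK 17: (-46,0) -> (-29,0) [heading=180, draw]
FD 4: (-29,0) -> (-33,0) [heading=180, draw]
LT 180: heading 180 -> 0
BK 7: (-33,0) -> (-40,0) [heading=0, draw]
Final: pos=(-40,0), heading=0, 6 segment(s) drawn
Waypoints (7 total):
(0, 0)
(-17, 0)
(-28, 0)
(-46, 0)
(-29, 0)
(-33, 0)
(-40, 0)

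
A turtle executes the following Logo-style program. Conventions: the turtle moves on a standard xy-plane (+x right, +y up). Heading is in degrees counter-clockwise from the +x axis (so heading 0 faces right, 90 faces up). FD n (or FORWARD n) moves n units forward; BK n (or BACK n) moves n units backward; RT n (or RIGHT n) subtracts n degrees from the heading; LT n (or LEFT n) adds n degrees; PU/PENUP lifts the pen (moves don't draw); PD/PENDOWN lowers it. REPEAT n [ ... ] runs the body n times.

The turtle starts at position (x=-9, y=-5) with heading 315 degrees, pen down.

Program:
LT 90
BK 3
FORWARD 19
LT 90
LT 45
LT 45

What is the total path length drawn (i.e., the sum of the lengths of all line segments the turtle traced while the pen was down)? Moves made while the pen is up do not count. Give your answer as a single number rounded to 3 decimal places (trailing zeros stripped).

Answer: 22

Derivation:
Executing turtle program step by step:
Start: pos=(-9,-5), heading=315, pen down
LT 90: heading 315 -> 45
BK 3: (-9,-5) -> (-11.121,-7.121) [heading=45, draw]
FD 19: (-11.121,-7.121) -> (2.314,6.314) [heading=45, draw]
LT 90: heading 45 -> 135
LT 45: heading 135 -> 180
LT 45: heading 180 -> 225
Final: pos=(2.314,6.314), heading=225, 2 segment(s) drawn

Segment lengths:
  seg 1: (-9,-5) -> (-11.121,-7.121), length = 3
  seg 2: (-11.121,-7.121) -> (2.314,6.314), length = 19
Total = 22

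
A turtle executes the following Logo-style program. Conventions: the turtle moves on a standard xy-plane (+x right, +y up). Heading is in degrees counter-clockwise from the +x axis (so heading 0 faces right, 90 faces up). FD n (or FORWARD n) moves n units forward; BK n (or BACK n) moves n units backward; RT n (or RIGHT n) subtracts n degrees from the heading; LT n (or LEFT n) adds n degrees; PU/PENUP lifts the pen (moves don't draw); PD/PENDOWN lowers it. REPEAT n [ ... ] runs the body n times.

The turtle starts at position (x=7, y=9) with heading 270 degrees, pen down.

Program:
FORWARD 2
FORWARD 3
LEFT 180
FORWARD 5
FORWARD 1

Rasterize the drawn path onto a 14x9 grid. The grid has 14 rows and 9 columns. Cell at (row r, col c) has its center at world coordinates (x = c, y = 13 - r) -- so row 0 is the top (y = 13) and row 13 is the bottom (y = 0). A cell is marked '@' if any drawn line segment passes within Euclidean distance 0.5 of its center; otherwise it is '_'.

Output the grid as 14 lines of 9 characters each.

Segment 0: (7,9) -> (7,7)
Segment 1: (7,7) -> (7,4)
Segment 2: (7,4) -> (7,9)
Segment 3: (7,9) -> (7,10)

Answer: _________
_________
_________
_______@_
_______@_
_______@_
_______@_
_______@_
_______@_
_______@_
_________
_________
_________
_________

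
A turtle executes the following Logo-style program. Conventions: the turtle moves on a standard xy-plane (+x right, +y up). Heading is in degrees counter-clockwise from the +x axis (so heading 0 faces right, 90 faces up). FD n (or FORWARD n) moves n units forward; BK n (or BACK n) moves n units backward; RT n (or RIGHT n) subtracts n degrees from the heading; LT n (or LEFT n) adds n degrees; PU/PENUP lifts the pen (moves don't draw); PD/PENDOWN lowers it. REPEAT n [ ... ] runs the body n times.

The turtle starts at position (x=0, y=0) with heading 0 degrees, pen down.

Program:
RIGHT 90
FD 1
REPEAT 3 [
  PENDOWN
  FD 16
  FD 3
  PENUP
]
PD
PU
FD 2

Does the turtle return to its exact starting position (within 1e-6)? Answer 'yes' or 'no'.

Answer: no

Derivation:
Executing turtle program step by step:
Start: pos=(0,0), heading=0, pen down
RT 90: heading 0 -> 270
FD 1: (0,0) -> (0,-1) [heading=270, draw]
REPEAT 3 [
  -- iteration 1/3 --
  PD: pen down
  FD 16: (0,-1) -> (0,-17) [heading=270, draw]
  FD 3: (0,-17) -> (0,-20) [heading=270, draw]
  PU: pen up
  -- iteration 2/3 --
  PD: pen down
  FD 16: (0,-20) -> (0,-36) [heading=270, draw]
  FD 3: (0,-36) -> (0,-39) [heading=270, draw]
  PU: pen up
  -- iteration 3/3 --
  PD: pen down
  FD 16: (0,-39) -> (0,-55) [heading=270, draw]
  FD 3: (0,-55) -> (0,-58) [heading=270, draw]
  PU: pen up
]
PD: pen down
PU: pen up
FD 2: (0,-58) -> (0,-60) [heading=270, move]
Final: pos=(0,-60), heading=270, 7 segment(s) drawn

Start position: (0, 0)
Final position: (0, -60)
Distance = 60; >= 1e-6 -> NOT closed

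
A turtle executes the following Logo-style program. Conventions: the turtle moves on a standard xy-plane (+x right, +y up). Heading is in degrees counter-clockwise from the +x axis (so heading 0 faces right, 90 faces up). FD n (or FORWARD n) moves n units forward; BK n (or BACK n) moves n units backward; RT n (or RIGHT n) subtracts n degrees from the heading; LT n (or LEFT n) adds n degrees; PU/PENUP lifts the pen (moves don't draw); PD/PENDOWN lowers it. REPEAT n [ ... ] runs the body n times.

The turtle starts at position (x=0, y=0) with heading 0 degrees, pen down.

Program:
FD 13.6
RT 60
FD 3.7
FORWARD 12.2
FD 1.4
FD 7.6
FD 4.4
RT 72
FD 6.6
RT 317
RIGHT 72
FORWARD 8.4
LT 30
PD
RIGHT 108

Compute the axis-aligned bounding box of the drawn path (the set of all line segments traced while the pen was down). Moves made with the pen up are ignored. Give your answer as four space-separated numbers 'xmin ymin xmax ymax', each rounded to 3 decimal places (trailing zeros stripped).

Answer: 0 -33.014 28.25 0

Derivation:
Executing turtle program step by step:
Start: pos=(0,0), heading=0, pen down
FD 13.6: (0,0) -> (13.6,0) [heading=0, draw]
RT 60: heading 0 -> 300
FD 3.7: (13.6,0) -> (15.45,-3.204) [heading=300, draw]
FD 12.2: (15.45,-3.204) -> (21.55,-13.77) [heading=300, draw]
FD 1.4: (21.55,-13.77) -> (22.25,-14.982) [heading=300, draw]
FD 7.6: (22.25,-14.982) -> (26.05,-21.564) [heading=300, draw]
FD 4.4: (26.05,-21.564) -> (28.25,-25.375) [heading=300, draw]
RT 72: heading 300 -> 228
FD 6.6: (28.25,-25.375) -> (23.834,-30.279) [heading=228, draw]
RT 317: heading 228 -> 271
RT 72: heading 271 -> 199
FD 8.4: (23.834,-30.279) -> (15.891,-33.014) [heading=199, draw]
LT 30: heading 199 -> 229
PD: pen down
RT 108: heading 229 -> 121
Final: pos=(15.891,-33.014), heading=121, 8 segment(s) drawn

Segment endpoints: x in {0, 13.6, 15.45, 15.891, 21.55, 22.25, 23.834, 26.05, 28.25}, y in {-33.014, -30.279, -25.375, -21.564, -14.982, -13.77, -3.204, 0}
xmin=0, ymin=-33.014, xmax=28.25, ymax=0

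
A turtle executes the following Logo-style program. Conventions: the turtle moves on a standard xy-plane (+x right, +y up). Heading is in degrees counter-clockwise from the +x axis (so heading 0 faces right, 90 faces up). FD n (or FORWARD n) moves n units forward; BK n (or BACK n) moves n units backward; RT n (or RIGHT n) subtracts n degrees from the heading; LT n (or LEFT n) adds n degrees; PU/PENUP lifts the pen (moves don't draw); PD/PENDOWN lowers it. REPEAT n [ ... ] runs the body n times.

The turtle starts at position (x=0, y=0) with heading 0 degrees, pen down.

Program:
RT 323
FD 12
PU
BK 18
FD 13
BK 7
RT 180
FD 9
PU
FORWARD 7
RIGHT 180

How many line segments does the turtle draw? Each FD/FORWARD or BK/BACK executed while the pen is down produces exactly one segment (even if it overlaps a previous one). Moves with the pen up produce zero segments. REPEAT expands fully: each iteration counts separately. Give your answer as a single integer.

Answer: 1

Derivation:
Executing turtle program step by step:
Start: pos=(0,0), heading=0, pen down
RT 323: heading 0 -> 37
FD 12: (0,0) -> (9.584,7.222) [heading=37, draw]
PU: pen up
BK 18: (9.584,7.222) -> (-4.792,-3.611) [heading=37, move]
FD 13: (-4.792,-3.611) -> (5.59,4.213) [heading=37, move]
BK 7: (5.59,4.213) -> (0,0) [heading=37, move]
RT 180: heading 37 -> 217
FD 9: (0,0) -> (-7.188,-5.416) [heading=217, move]
PU: pen up
FD 7: (-7.188,-5.416) -> (-12.778,-9.629) [heading=217, move]
RT 180: heading 217 -> 37
Final: pos=(-12.778,-9.629), heading=37, 1 segment(s) drawn
Segments drawn: 1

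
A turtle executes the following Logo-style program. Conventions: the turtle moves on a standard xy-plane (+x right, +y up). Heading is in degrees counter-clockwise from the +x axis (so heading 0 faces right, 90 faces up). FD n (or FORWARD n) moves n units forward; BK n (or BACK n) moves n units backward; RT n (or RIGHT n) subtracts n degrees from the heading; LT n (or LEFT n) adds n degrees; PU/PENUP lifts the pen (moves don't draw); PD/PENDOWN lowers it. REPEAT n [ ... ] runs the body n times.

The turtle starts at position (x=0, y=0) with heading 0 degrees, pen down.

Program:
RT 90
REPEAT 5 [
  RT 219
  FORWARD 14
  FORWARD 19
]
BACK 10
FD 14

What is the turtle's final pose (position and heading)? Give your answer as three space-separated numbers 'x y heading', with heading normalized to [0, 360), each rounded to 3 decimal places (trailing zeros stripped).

Answer: -5.107 -1.789 255

Derivation:
Executing turtle program step by step:
Start: pos=(0,0), heading=0, pen down
RT 90: heading 0 -> 270
REPEAT 5 [
  -- iteration 1/5 --
  RT 219: heading 270 -> 51
  FD 14: (0,0) -> (8.81,10.88) [heading=51, draw]
  FD 19: (8.81,10.88) -> (20.768,25.646) [heading=51, draw]
  -- iteration 2/5 --
  RT 219: heading 51 -> 192
  FD 14: (20.768,25.646) -> (7.074,22.735) [heading=192, draw]
  FD 19: (7.074,22.735) -> (-11.511,18.785) [heading=192, draw]
  -- iteration 3/5 --
  RT 219: heading 192 -> 333
  FD 14: (-11.511,18.785) -> (0.963,12.429) [heading=333, draw]
  FD 19: (0.963,12.429) -> (17.892,3.803) [heading=333, draw]
  -- iteration 4/5 --
  RT 219: heading 333 -> 114
  FD 14: (17.892,3.803) -> (12.198,16.593) [heading=114, draw]
  FD 19: (12.198,16.593) -> (4.47,33.95) [heading=114, draw]
  -- iteration 5/5 --
  RT 219: heading 114 -> 255
  FD 14: (4.47,33.95) -> (0.846,20.427) [heading=255, draw]
  FD 19: (0.846,20.427) -> (-4.071,2.074) [heading=255, draw]
]
BK 10: (-4.071,2.074) -> (-1.483,11.734) [heading=255, draw]
FD 14: (-1.483,11.734) -> (-5.107,-1.789) [heading=255, draw]
Final: pos=(-5.107,-1.789), heading=255, 12 segment(s) drawn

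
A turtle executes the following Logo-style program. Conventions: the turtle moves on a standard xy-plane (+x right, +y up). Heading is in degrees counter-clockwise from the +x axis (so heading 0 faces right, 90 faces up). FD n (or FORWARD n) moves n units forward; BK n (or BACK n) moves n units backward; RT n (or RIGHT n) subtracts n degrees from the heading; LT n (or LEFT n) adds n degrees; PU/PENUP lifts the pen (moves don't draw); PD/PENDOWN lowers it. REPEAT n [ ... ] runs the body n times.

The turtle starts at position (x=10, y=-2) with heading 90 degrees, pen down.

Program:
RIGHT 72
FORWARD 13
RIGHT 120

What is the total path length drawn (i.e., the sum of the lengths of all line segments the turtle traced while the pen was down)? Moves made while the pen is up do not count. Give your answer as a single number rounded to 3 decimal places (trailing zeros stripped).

Executing turtle program step by step:
Start: pos=(10,-2), heading=90, pen down
RT 72: heading 90 -> 18
FD 13: (10,-2) -> (22.364,2.017) [heading=18, draw]
RT 120: heading 18 -> 258
Final: pos=(22.364,2.017), heading=258, 1 segment(s) drawn

Segment lengths:
  seg 1: (10,-2) -> (22.364,2.017), length = 13
Total = 13

Answer: 13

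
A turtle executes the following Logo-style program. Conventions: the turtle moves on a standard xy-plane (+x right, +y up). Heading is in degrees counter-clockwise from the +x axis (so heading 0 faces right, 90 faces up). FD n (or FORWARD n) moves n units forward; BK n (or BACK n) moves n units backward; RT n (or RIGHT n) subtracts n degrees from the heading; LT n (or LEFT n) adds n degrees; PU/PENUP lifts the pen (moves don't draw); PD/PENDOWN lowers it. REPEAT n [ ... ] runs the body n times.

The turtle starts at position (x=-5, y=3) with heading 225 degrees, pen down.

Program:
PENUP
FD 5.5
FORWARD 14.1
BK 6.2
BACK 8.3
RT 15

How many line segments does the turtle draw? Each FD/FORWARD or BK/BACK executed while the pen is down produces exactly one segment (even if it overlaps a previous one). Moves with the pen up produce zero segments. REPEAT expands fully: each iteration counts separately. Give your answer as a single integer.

Executing turtle program step by step:
Start: pos=(-5,3), heading=225, pen down
PU: pen up
FD 5.5: (-5,3) -> (-8.889,-0.889) [heading=225, move]
FD 14.1: (-8.889,-0.889) -> (-18.859,-10.859) [heading=225, move]
BK 6.2: (-18.859,-10.859) -> (-14.475,-6.475) [heading=225, move]
BK 8.3: (-14.475,-6.475) -> (-8.606,-0.606) [heading=225, move]
RT 15: heading 225 -> 210
Final: pos=(-8.606,-0.606), heading=210, 0 segment(s) drawn
Segments drawn: 0

Answer: 0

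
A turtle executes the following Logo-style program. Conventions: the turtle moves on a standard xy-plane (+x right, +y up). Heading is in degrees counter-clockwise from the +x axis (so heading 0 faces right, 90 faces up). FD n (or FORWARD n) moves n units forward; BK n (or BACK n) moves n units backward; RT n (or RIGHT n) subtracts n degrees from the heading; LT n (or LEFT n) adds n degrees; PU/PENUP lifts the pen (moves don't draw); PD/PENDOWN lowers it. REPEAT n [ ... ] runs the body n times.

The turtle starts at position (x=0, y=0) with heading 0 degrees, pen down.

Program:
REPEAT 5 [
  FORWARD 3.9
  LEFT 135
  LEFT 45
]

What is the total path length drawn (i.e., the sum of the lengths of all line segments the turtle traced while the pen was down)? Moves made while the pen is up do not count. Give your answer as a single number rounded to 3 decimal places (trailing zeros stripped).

Answer: 19.5

Derivation:
Executing turtle program step by step:
Start: pos=(0,0), heading=0, pen down
REPEAT 5 [
  -- iteration 1/5 --
  FD 3.9: (0,0) -> (3.9,0) [heading=0, draw]
  LT 135: heading 0 -> 135
  LT 45: heading 135 -> 180
  -- iteration 2/5 --
  FD 3.9: (3.9,0) -> (0,0) [heading=180, draw]
  LT 135: heading 180 -> 315
  LT 45: heading 315 -> 0
  -- iteration 3/5 --
  FD 3.9: (0,0) -> (3.9,0) [heading=0, draw]
  LT 135: heading 0 -> 135
  LT 45: heading 135 -> 180
  -- iteration 4/5 --
  FD 3.9: (3.9,0) -> (0,0) [heading=180, draw]
  LT 135: heading 180 -> 315
  LT 45: heading 315 -> 0
  -- iteration 5/5 --
  FD 3.9: (0,0) -> (3.9,0) [heading=0, draw]
  LT 135: heading 0 -> 135
  LT 45: heading 135 -> 180
]
Final: pos=(3.9,0), heading=180, 5 segment(s) drawn

Segment lengths:
  seg 1: (0,0) -> (3.9,0), length = 3.9
  seg 2: (3.9,0) -> (0,0), length = 3.9
  seg 3: (0,0) -> (3.9,0), length = 3.9
  seg 4: (3.9,0) -> (0,0), length = 3.9
  seg 5: (0,0) -> (3.9,0), length = 3.9
Total = 19.5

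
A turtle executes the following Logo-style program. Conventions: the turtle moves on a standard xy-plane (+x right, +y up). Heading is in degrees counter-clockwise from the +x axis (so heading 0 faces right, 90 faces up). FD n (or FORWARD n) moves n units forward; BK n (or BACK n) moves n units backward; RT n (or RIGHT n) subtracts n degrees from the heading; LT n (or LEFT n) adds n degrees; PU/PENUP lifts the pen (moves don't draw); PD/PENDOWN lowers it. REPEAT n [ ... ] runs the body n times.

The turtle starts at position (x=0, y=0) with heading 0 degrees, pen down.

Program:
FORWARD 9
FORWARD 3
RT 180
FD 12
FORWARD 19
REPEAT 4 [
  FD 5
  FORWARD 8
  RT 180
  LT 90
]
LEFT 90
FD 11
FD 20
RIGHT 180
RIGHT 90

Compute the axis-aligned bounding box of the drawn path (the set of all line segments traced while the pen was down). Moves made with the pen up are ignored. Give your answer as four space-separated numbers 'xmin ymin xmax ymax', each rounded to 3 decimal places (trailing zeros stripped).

Answer: -32 -31 12 13

Derivation:
Executing turtle program step by step:
Start: pos=(0,0), heading=0, pen down
FD 9: (0,0) -> (9,0) [heading=0, draw]
FD 3: (9,0) -> (12,0) [heading=0, draw]
RT 180: heading 0 -> 180
FD 12: (12,0) -> (0,0) [heading=180, draw]
FD 19: (0,0) -> (-19,0) [heading=180, draw]
REPEAT 4 [
  -- iteration 1/4 --
  FD 5: (-19,0) -> (-24,0) [heading=180, draw]
  FD 8: (-24,0) -> (-32,0) [heading=180, draw]
  RT 180: heading 180 -> 0
  LT 90: heading 0 -> 90
  -- iteration 2/4 --
  FD 5: (-32,0) -> (-32,5) [heading=90, draw]
  FD 8: (-32,5) -> (-32,13) [heading=90, draw]
  RT 180: heading 90 -> 270
  LT 90: heading 270 -> 0
  -- iteration 3/4 --
  FD 5: (-32,13) -> (-27,13) [heading=0, draw]
  FD 8: (-27,13) -> (-19,13) [heading=0, draw]
  RT 180: heading 0 -> 180
  LT 90: heading 180 -> 270
  -- iteration 4/4 --
  FD 5: (-19,13) -> (-19,8) [heading=270, draw]
  FD 8: (-19,8) -> (-19,0) [heading=270, draw]
  RT 180: heading 270 -> 90
  LT 90: heading 90 -> 180
]
LT 90: heading 180 -> 270
FD 11: (-19,0) -> (-19,-11) [heading=270, draw]
FD 20: (-19,-11) -> (-19,-31) [heading=270, draw]
RT 180: heading 270 -> 90
RT 90: heading 90 -> 0
Final: pos=(-19,-31), heading=0, 14 segment(s) drawn

Segment endpoints: x in {-32, -27, -24, -19, -19, -19, -19, 0, 9, 12}, y in {-31, -11, 0, 0, 0, 0, 0, 0, 5, 8, 13, 13, 13}
xmin=-32, ymin=-31, xmax=12, ymax=13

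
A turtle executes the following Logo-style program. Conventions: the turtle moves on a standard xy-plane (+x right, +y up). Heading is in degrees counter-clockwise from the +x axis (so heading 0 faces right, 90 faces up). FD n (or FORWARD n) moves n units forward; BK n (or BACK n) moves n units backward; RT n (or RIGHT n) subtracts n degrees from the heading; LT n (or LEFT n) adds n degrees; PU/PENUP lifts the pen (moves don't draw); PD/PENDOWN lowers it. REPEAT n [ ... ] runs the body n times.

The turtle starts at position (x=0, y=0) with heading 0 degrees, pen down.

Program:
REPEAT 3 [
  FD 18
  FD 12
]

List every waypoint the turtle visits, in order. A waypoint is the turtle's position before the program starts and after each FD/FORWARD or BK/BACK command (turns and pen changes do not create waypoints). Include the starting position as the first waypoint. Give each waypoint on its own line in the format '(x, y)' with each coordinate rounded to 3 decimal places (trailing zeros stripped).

Answer: (0, 0)
(18, 0)
(30, 0)
(48, 0)
(60, 0)
(78, 0)
(90, 0)

Derivation:
Executing turtle program step by step:
Start: pos=(0,0), heading=0, pen down
REPEAT 3 [
  -- iteration 1/3 --
  FD 18: (0,0) -> (18,0) [heading=0, draw]
  FD 12: (18,0) -> (30,0) [heading=0, draw]
  -- iteration 2/3 --
  FD 18: (30,0) -> (48,0) [heading=0, draw]
  FD 12: (48,0) -> (60,0) [heading=0, draw]
  -- iteration 3/3 --
  FD 18: (60,0) -> (78,0) [heading=0, draw]
  FD 12: (78,0) -> (90,0) [heading=0, draw]
]
Final: pos=(90,0), heading=0, 6 segment(s) drawn
Waypoints (7 total):
(0, 0)
(18, 0)
(30, 0)
(48, 0)
(60, 0)
(78, 0)
(90, 0)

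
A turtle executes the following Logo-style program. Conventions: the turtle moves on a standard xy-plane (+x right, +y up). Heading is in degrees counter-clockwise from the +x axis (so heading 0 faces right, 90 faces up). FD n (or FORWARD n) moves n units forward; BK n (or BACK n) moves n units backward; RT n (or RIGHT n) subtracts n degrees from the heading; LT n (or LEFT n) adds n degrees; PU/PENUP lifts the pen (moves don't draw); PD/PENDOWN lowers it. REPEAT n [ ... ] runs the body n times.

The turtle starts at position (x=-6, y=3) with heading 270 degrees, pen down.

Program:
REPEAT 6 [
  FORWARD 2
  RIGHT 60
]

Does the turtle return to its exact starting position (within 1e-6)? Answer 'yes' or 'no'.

Executing turtle program step by step:
Start: pos=(-6,3), heading=270, pen down
REPEAT 6 [
  -- iteration 1/6 --
  FD 2: (-6,3) -> (-6,1) [heading=270, draw]
  RT 60: heading 270 -> 210
  -- iteration 2/6 --
  FD 2: (-6,1) -> (-7.732,0) [heading=210, draw]
  RT 60: heading 210 -> 150
  -- iteration 3/6 --
  FD 2: (-7.732,0) -> (-9.464,1) [heading=150, draw]
  RT 60: heading 150 -> 90
  -- iteration 4/6 --
  FD 2: (-9.464,1) -> (-9.464,3) [heading=90, draw]
  RT 60: heading 90 -> 30
  -- iteration 5/6 --
  FD 2: (-9.464,3) -> (-7.732,4) [heading=30, draw]
  RT 60: heading 30 -> 330
  -- iteration 6/6 --
  FD 2: (-7.732,4) -> (-6,3) [heading=330, draw]
  RT 60: heading 330 -> 270
]
Final: pos=(-6,3), heading=270, 6 segment(s) drawn

Start position: (-6, 3)
Final position: (-6, 3)
Distance = 0; < 1e-6 -> CLOSED

Answer: yes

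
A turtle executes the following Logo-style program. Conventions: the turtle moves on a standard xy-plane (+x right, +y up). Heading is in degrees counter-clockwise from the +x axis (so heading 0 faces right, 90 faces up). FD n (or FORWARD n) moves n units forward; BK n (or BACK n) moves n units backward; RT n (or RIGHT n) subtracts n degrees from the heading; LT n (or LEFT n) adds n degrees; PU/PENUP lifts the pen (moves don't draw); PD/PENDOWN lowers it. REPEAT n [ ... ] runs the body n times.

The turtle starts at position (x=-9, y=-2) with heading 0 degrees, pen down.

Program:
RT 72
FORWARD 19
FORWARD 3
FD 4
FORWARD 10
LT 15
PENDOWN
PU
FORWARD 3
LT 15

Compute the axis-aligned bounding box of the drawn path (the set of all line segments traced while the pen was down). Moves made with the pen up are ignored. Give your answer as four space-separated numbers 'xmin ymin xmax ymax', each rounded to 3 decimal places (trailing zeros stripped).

Answer: -9 -36.238 2.125 -2

Derivation:
Executing turtle program step by step:
Start: pos=(-9,-2), heading=0, pen down
RT 72: heading 0 -> 288
FD 19: (-9,-2) -> (-3.129,-20.07) [heading=288, draw]
FD 3: (-3.129,-20.07) -> (-2.202,-22.923) [heading=288, draw]
FD 4: (-2.202,-22.923) -> (-0.966,-26.727) [heading=288, draw]
FD 10: (-0.966,-26.727) -> (2.125,-36.238) [heading=288, draw]
LT 15: heading 288 -> 303
PD: pen down
PU: pen up
FD 3: (2.125,-36.238) -> (3.759,-38.754) [heading=303, move]
LT 15: heading 303 -> 318
Final: pos=(3.759,-38.754), heading=318, 4 segment(s) drawn

Segment endpoints: x in {-9, -3.129, -2.202, -0.966, 2.125}, y in {-36.238, -26.727, -22.923, -20.07, -2}
xmin=-9, ymin=-36.238, xmax=2.125, ymax=-2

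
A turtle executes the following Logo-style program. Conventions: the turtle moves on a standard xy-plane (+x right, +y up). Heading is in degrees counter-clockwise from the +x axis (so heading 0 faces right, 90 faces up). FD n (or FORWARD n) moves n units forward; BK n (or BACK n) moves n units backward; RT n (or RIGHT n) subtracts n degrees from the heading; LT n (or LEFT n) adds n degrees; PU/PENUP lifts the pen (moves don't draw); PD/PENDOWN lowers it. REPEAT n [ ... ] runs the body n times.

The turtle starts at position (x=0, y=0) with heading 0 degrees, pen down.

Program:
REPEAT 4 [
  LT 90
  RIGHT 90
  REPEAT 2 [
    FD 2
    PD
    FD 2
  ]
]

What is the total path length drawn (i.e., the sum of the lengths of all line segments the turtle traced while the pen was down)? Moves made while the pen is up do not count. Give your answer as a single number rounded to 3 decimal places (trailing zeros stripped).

Answer: 32

Derivation:
Executing turtle program step by step:
Start: pos=(0,0), heading=0, pen down
REPEAT 4 [
  -- iteration 1/4 --
  LT 90: heading 0 -> 90
  RT 90: heading 90 -> 0
  REPEAT 2 [
    -- iteration 1/2 --
    FD 2: (0,0) -> (2,0) [heading=0, draw]
    PD: pen down
    FD 2: (2,0) -> (4,0) [heading=0, draw]
    -- iteration 2/2 --
    FD 2: (4,0) -> (6,0) [heading=0, draw]
    PD: pen down
    FD 2: (6,0) -> (8,0) [heading=0, draw]
  ]
  -- iteration 2/4 --
  LT 90: heading 0 -> 90
  RT 90: heading 90 -> 0
  REPEAT 2 [
    -- iteration 1/2 --
    FD 2: (8,0) -> (10,0) [heading=0, draw]
    PD: pen down
    FD 2: (10,0) -> (12,0) [heading=0, draw]
    -- iteration 2/2 --
    FD 2: (12,0) -> (14,0) [heading=0, draw]
    PD: pen down
    FD 2: (14,0) -> (16,0) [heading=0, draw]
  ]
  -- iteration 3/4 --
  LT 90: heading 0 -> 90
  RT 90: heading 90 -> 0
  REPEAT 2 [
    -- iteration 1/2 --
    FD 2: (16,0) -> (18,0) [heading=0, draw]
    PD: pen down
    FD 2: (18,0) -> (20,0) [heading=0, draw]
    -- iteration 2/2 --
    FD 2: (20,0) -> (22,0) [heading=0, draw]
    PD: pen down
    FD 2: (22,0) -> (24,0) [heading=0, draw]
  ]
  -- iteration 4/4 --
  LT 90: heading 0 -> 90
  RT 90: heading 90 -> 0
  REPEAT 2 [
    -- iteration 1/2 --
    FD 2: (24,0) -> (26,0) [heading=0, draw]
    PD: pen down
    FD 2: (26,0) -> (28,0) [heading=0, draw]
    -- iteration 2/2 --
    FD 2: (28,0) -> (30,0) [heading=0, draw]
    PD: pen down
    FD 2: (30,0) -> (32,0) [heading=0, draw]
  ]
]
Final: pos=(32,0), heading=0, 16 segment(s) drawn

Segment lengths:
  seg 1: (0,0) -> (2,0), length = 2
  seg 2: (2,0) -> (4,0), length = 2
  seg 3: (4,0) -> (6,0), length = 2
  seg 4: (6,0) -> (8,0), length = 2
  seg 5: (8,0) -> (10,0), length = 2
  seg 6: (10,0) -> (12,0), length = 2
  seg 7: (12,0) -> (14,0), length = 2
  seg 8: (14,0) -> (16,0), length = 2
  seg 9: (16,0) -> (18,0), length = 2
  seg 10: (18,0) -> (20,0), length = 2
  seg 11: (20,0) -> (22,0), length = 2
  seg 12: (22,0) -> (24,0), length = 2
  seg 13: (24,0) -> (26,0), length = 2
  seg 14: (26,0) -> (28,0), length = 2
  seg 15: (28,0) -> (30,0), length = 2
  seg 16: (30,0) -> (32,0), length = 2
Total = 32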